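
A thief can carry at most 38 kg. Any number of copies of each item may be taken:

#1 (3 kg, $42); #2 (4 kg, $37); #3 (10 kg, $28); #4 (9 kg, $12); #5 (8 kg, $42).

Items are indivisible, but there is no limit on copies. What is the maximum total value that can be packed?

Best value-per-unit is #1 at 42/3, and filling with it alone uses weight 12×3=36. No mix of the others beats 12×42 = 504.

$504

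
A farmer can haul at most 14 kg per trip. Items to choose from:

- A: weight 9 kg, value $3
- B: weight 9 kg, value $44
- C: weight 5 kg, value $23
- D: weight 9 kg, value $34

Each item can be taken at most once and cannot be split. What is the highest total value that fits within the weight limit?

$67

Check high-value combinations within 14 kg:
- B+C: weight 9+5=14, value 44+23=67
- C+D: weight 5+9=14, value 23+34=57
- B: weight 9, value 44
- D: weight 9, value 34
- A+C: weight 9+5=14, value 3+23=26
Best: $67.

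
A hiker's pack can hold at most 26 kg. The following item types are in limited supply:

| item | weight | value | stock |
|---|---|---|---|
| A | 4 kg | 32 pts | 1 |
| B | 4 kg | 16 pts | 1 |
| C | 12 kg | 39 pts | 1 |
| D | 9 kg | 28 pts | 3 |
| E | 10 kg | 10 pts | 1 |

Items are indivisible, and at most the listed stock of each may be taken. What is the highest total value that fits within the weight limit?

104 pts

Top feasible selections:
- 1×A + 1×B + 2×D: weight 26, value 104
- 1×A + 1×C + 1×D: weight 25, value 99
Best: 104 pts.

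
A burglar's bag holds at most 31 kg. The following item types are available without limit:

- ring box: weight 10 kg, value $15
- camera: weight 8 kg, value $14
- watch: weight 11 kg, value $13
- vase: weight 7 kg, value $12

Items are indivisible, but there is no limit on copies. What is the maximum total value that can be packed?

$54

Best value-per-unit is camera at 14/8; filling with it alone gives 3×14 = 42.
Optimal mix: 3×camera + 1×vase → weight 31, value 54.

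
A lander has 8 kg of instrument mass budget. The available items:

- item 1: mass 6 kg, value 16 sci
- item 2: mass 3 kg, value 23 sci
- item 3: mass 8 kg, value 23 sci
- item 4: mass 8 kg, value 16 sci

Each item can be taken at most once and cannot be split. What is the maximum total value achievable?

Check high-value combinations within 8 kg:
- item 2: mass 3, value 23
- item 3: mass 8, value 23
- item 1: mass 6, value 16
Best: 23 sci.

23 sci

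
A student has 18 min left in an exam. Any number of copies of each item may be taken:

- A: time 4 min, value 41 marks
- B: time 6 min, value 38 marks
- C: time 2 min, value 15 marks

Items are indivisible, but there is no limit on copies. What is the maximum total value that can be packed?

Best value-per-unit is A at 41/4; filling with it alone gives 4×41 = 164.
Optimal mix: 4×A + 1×C → time 18, value 179.

179 marks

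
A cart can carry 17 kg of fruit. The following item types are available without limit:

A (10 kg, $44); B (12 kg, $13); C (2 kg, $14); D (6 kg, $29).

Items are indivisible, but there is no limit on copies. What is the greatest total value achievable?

Best value-per-unit is C at 14/2, and filling with it alone uses weight 8×2=16. No mix of the others beats 8×14 = 112.

$112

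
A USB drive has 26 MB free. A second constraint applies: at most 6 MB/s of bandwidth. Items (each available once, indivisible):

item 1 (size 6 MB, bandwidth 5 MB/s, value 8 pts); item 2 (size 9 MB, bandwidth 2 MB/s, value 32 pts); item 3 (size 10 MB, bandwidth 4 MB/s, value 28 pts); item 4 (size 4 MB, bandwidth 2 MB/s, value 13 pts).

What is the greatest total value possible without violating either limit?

60 pts

Feasible sets respecting both limits:
- item 2+item 3: size 19, bandwidth 6, value 60
- item 2+item 4: size 13, bandwidth 4, value 45
- item 3+item 4: size 14, bandwidth 6, value 41
- item 2: size 9, bandwidth 2, value 32
Best: 60 pts.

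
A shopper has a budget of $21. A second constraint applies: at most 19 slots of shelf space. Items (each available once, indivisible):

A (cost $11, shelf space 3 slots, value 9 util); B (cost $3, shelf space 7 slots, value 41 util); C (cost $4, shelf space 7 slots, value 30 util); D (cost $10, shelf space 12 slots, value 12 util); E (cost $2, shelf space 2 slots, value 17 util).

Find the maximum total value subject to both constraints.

Feasible sets respecting both limits:
- A+B+C+E: cost 20, shelf space 19, value 97
- B+C+E: cost 9, shelf space 16, value 88
- A+B+C: cost 18, shelf space 17, value 80
Best: 97 util.

97 util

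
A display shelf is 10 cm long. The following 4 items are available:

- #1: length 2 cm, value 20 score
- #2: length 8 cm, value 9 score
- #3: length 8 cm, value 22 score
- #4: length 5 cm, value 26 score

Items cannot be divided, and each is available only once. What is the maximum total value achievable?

46 score

Check high-value combinations within 10 cm:
- #1+#4: length 2+5=7, value 20+26=46
- #1+#3: length 2+8=10, value 20+22=42
- #1+#2: length 2+8=10, value 20+9=29
Best: 46 score.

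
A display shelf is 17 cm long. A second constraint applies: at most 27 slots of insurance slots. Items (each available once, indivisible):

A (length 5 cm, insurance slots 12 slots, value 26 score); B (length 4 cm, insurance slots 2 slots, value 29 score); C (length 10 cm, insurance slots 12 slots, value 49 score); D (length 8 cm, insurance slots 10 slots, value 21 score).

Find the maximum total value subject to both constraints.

78 score

Feasible sets respecting both limits:
- B+C: length 14, insurance slots 14, value 78
- A+B+D: length 17, insurance slots 24, value 76
- A+C: length 15, insurance slots 24, value 75
Best: 78 score.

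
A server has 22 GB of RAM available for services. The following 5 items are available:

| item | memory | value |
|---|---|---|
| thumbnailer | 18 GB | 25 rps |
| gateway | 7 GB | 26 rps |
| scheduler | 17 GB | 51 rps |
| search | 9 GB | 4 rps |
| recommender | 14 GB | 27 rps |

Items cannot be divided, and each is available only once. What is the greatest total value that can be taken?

53 rps

This is a 0/1 knapsack; check combinations near the capacity.
- gateway+recommender: memory 7+14=21, value 26+27=53
- scheduler: memory 17, value 51
- gateway+search: memory 7+9=16, value 26+4=30
- recommender: memory 14, value 27
- gateway: memory 7, value 26
Best: 53 rps.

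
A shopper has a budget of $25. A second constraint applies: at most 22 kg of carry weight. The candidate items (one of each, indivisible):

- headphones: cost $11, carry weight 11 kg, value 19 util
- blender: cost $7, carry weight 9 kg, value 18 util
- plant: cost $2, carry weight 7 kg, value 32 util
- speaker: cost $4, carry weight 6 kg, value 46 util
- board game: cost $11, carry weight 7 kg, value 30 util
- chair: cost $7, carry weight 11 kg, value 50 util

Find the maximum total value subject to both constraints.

108 util

Feasible sets respecting both limits:
- plant+speaker+board game: cost 17, carry weight 20, value 108
- blender+plant+speaker: cost 13, carry weight 22, value 96
- speaker+chair: cost 11, carry weight 17, value 96
- blender+speaker+board game: cost 22, carry weight 22, value 94
Best: 108 util.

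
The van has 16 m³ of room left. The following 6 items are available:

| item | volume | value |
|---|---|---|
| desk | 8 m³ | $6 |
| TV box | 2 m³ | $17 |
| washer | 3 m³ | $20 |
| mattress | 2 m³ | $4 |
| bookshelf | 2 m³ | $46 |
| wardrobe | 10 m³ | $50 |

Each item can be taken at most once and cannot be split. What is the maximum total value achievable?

Check high-value combinations within 16 m³:
- TV box+mattress+bookshelf+wardrobe: volume 2+2+2+10=16, value 17+4+46+50=117
- washer+bookshelf+wardrobe: volume 3+2+10=15, value 20+46+50=116
- TV box+bookshelf+wardrobe: volume 2+2+10=14, value 17+46+50=113
- mattress+bookshelf+wardrobe: volume 2+2+10=14, value 4+46+50=100
- bookshelf+wardrobe: volume 2+10=12, value 46+50=96
Best: $117.

$117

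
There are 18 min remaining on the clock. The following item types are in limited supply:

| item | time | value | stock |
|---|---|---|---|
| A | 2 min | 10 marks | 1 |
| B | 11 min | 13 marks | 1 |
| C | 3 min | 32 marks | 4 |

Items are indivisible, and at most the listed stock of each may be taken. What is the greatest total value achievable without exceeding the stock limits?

Best selections within time 18 and stock limits:
- 1×A + 4×C: time 14, value 138
- 4×C: time 12, value 128
- 1×A + 3×C: time 11, value 106
Best: 138 marks.

138 marks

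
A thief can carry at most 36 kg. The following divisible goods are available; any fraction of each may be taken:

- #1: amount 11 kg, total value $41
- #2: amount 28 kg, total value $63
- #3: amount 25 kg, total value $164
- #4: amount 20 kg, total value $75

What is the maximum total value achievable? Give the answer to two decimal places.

Take in order of value per unit:
- #3 (164/25 per unit): all 25 → value 164, running total 164.00
- #4 (75/20 per unit): 11 of 20 → value 11×75/20 = 41.2500, running total 205.25
Total 205.25.

205.25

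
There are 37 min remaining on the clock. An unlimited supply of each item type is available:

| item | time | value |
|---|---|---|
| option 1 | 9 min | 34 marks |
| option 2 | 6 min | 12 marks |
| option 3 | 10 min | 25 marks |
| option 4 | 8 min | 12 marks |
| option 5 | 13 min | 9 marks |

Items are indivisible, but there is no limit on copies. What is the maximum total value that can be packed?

Best value-per-unit is option 1 at 34/9, and filling with it alone uses time 4×9=36. No mix of the others beats 4×34 = 136.

136 marks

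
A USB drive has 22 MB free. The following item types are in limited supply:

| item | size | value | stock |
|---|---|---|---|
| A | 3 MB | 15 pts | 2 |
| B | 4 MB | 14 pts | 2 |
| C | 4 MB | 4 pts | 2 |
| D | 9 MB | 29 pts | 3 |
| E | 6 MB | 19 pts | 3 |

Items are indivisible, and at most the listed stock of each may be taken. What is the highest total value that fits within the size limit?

82 pts

Top feasible selections:
- 2×A + 1×B + 2×E: size 22, value 82
- 2×A + 1×D + 1×E: size 21, value 78
Best: 82 pts.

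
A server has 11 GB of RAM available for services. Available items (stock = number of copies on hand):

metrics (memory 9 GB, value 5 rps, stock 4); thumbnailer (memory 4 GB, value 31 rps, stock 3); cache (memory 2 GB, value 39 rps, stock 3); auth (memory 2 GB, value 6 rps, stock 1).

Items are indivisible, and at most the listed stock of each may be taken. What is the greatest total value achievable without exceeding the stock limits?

148 rps

Best selections within memory 11 and stock limits:
- 1×thumbnailer + 3×cache: memory 10, value 148
- 3×cache + 1×auth: memory 8, value 123
- 3×cache: memory 6, value 117
Best: 148 rps.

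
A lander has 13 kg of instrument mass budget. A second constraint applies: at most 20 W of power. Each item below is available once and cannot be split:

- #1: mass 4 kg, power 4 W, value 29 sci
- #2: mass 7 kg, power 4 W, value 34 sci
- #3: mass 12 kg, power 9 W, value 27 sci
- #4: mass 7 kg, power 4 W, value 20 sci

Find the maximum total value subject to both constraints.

Feasible sets respecting both limits:
- #1+#2: mass 11, power 8, value 63
- #1+#4: mass 11, power 8, value 49
- #2: mass 7, power 4, value 34
- #1: mass 4, power 4, value 29
Best: 63 sci.

63 sci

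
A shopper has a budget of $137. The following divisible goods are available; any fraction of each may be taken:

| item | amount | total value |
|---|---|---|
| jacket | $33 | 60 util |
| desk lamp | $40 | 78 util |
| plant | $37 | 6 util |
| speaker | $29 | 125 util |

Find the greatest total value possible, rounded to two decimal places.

268.68

Take in order of value per unit:
- speaker (125/29 per unit): all 29 → value 125, running total 125.00
- desk lamp (78/40 per unit): all 40 → value 78, running total 203.00
- jacket (60/33 per unit): all 33 → value 60, running total 263.00
- plant (6/37 per unit): 35 of 37 → value 35×6/37 = 5.6757, running total 268.68
Total 268.68.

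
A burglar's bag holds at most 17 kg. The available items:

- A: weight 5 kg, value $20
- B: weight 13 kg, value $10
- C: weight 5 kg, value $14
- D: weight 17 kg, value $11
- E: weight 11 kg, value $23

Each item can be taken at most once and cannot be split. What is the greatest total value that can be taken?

Check high-value combinations within 17 kg:
- A+E: weight 5+11=16, value 20+23=43
- C+E: weight 5+11=16, value 14+23=37
- A+C: weight 5+5=10, value 20+14=34
- E: weight 11, value 23
- A: weight 5, value 20
Best: $43.

$43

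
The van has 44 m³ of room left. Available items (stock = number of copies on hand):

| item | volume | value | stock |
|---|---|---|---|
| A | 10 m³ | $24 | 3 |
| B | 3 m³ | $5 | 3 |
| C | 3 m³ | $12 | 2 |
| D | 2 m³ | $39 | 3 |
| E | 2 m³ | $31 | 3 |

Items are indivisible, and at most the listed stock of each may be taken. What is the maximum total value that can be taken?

$292

Best selections within volume 44 and stock limits:
- 2×A + 2×B + 2×C + 3×D + 3×E: volume 44, value 292
- 2×A + 1×B + 2×C + 3×D + 3×E: volume 41, value 287
Best: $292.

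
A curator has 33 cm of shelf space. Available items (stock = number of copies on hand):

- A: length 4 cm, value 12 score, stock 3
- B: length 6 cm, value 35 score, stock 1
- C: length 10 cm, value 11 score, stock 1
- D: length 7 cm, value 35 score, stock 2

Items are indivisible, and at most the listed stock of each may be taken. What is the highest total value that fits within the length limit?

Best selections within length 33 and stock limits:
- 3×A + 1×B + 2×D: length 32, value 141
- 2×A + 1×B + 2×D: length 28, value 129
- 1×A + 1×B + 2×D: length 24, value 117
Best: 141 score.

141 score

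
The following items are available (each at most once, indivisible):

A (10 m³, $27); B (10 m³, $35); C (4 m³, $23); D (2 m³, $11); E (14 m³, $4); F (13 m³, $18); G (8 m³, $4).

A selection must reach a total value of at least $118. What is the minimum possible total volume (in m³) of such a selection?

47

Subsets with value ≥ 118, sorted by total volume:
- A+B+C+D+F+G: volume 47, value 118
- A+B+C+D+E+F: volume 53, value 118
Minimum volume: 47 m³.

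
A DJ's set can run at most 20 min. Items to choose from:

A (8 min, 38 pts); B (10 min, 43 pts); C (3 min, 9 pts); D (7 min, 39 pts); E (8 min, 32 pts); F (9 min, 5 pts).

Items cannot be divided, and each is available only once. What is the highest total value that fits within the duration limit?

Check high-value combinations within 20 min:
- B+C+D: duration 10+3+7=20, value 43+9+39=91
- A+C+D: duration 8+3+7=18, value 38+9+39=86
- B+D: duration 10+7=17, value 43+39=82
- A+B: duration 8+10=18, value 38+43=81
Best: 91 pts.

91 pts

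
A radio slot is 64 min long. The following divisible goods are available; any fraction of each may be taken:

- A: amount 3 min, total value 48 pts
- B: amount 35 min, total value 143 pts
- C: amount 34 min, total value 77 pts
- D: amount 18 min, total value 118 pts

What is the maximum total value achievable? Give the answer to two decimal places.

327.12

Take in order of value per unit:
- A (48/3 per unit): all 3 → value 48, running total 48.00
- D (118/18 per unit): all 18 → value 118, running total 166.00
- B (143/35 per unit): all 35 → value 143, running total 309.00
- C (77/34 per unit): 8 of 34 → value 8×77/34 = 18.1176, running total 327.12
Total 327.12.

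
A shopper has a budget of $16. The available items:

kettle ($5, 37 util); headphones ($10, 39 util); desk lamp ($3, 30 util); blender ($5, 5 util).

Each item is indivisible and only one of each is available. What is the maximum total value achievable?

76 util

This is a 0/1 knapsack; check combinations near the capacity.
- kettle+headphones: cost 5+10=15, value 37+39=76
- kettle+desk lamp+blender: cost 5+3+5=13, value 37+30+5=72
- headphones+desk lamp: cost 10+3=13, value 39+30=69
- kettle+desk lamp: cost 5+3=8, value 37+30=67
Best: 76 util.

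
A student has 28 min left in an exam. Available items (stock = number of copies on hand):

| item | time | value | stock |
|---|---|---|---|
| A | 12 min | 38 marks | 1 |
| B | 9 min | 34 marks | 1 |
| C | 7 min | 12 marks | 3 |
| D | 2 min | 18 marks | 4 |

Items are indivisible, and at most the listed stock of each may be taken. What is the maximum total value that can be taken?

126 marks

Best selections within time 28 and stock limits:
- 1×A + 1×B + 3×D: time 27, value 126
- 1×A + 1×C + 4×D: time 27, value 122
Best: 126 marks.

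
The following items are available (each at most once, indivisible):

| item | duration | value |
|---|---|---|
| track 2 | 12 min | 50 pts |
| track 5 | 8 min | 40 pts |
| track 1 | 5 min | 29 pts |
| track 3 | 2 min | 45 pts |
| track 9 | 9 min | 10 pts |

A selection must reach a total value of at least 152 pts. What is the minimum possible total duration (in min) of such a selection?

27

Subsets with value ≥ 152, sorted by total duration:
- track 2+track 5+track 1+track 3: duration 27, value 164
- track 2+track 5+track 1+track 3+track 9: duration 36, value 174
Minimum duration: 27 min.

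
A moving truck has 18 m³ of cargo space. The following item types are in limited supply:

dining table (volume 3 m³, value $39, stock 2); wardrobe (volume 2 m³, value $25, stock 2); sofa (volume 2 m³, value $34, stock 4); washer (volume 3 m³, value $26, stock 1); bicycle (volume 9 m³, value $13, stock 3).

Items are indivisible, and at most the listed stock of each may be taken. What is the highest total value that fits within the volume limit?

Top feasible selections:
- 2×dining table + 2×wardrobe + 4×sofa: volume 18, value 264
- 1×dining table + 2×wardrobe + 4×sofa + 1×washer: volume 18, value 251
Best: $264.

$264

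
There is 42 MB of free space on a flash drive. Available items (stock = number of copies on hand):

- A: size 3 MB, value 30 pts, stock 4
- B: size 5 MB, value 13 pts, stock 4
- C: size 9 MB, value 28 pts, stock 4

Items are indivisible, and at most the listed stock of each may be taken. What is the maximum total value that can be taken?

204 pts

Best selections within size 42 and stock limits:
- 4×A + 3×C: size 39, value 204
- 4×A + 2×B + 2×C: size 40, value 202
Best: 204 pts.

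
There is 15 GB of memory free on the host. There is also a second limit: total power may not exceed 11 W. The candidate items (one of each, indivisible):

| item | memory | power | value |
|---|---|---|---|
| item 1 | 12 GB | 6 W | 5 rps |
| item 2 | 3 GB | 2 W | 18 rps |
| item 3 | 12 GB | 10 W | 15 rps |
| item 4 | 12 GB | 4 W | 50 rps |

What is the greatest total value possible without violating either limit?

68 rps

Feasible sets respecting both limits:
- item 2+item 4: memory 15, power 6, value 68
- item 4: memory 12, power 4, value 50
- item 1+item 2: memory 15, power 8, value 23
- item 2: memory 3, power 2, value 18
Best: 68 rps.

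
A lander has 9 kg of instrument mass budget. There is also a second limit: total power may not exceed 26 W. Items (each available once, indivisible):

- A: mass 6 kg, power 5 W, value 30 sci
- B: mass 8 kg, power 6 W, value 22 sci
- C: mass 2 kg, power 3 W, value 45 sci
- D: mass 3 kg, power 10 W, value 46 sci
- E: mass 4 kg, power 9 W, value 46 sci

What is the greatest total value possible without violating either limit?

137 sci

Feasible sets respecting both limits:
- C+D+E: mass 9, power 22, value 137
- D+E: mass 7, power 19, value 92
- C+D: mass 5, power 13, value 91
- C+E: mass 6, power 12, value 91
Best: 137 sci.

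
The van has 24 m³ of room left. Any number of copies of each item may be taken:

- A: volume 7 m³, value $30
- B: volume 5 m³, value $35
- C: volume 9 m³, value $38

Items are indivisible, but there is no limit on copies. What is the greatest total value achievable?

Best value-per-unit is B at 35/5; filling with it alone gives 4×35 = 140.
Optimal mix: 3×B + 1×C → volume 24, value 143.

$143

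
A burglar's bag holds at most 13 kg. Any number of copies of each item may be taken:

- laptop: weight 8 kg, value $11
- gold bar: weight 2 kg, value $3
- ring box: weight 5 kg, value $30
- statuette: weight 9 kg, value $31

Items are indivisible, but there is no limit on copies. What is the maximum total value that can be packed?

$63

Best value-per-unit is ring box at 30/5; filling with it alone gives 2×30 = 60.
Optimal mix: 1×gold bar + 2×ring box → weight 12, value 63.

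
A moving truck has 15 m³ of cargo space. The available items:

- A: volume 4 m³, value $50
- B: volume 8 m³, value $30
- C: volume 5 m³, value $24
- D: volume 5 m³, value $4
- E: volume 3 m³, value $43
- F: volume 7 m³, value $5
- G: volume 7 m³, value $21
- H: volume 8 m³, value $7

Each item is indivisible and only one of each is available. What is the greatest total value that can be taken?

$123

This is a 0/1 knapsack; check combinations near the capacity.
- A+B+E: volume 4+8+3=15, value 50+30+43=123
- A+C+E: volume 4+5+3=12, value 50+24+43=117
- A+E+G: volume 4+3+7=14, value 50+43+21=114
- A+E+H: volume 4+3+8=15, value 50+43+7=100
Best: $123.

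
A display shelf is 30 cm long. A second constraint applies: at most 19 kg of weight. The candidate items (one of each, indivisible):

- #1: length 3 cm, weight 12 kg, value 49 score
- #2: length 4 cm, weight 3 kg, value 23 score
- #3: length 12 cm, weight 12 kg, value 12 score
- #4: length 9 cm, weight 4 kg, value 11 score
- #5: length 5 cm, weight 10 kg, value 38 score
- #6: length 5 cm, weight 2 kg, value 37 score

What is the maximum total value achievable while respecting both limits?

109 score

Feasible sets respecting both limits:
- #1+#2+#6: length 12, weight 17, value 109
- #2+#4+#5+#6: length 23, weight 19, value 109
- #2+#5+#6: length 14, weight 15, value 98
- #1+#4+#6: length 17, weight 18, value 97
Best: 109 score.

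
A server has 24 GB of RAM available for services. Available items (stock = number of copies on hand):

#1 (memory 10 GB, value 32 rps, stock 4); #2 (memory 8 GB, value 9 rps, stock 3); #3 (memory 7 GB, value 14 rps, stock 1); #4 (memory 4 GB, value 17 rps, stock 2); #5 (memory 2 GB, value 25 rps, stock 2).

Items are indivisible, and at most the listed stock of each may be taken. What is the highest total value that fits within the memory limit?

Top feasible selections:
- 1×#1 + 2×#4 + 2×#5: memory 22, value 116
- 2×#1 + 2×#5: memory 24, value 114
- 1×#1 + 1×#4 + 2×#5: memory 18, value 99
- 1×#3 + 2×#4 + 2×#5: memory 19, value 98
Best: 116 rps.

116 rps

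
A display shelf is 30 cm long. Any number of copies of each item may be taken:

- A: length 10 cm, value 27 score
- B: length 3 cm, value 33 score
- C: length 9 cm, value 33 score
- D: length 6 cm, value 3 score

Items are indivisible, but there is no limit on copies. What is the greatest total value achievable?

330 score

Best value-per-unit is B at 33/3, and filling with it alone uses length 10×3=30. No mix of the others beats 10×33 = 330.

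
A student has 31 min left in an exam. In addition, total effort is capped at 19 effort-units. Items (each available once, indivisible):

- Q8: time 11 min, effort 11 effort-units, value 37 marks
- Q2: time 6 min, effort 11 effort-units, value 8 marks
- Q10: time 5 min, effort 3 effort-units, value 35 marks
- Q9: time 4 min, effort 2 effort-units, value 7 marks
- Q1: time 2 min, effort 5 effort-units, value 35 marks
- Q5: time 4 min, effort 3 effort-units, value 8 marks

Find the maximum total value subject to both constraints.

107 marks

Feasible sets respecting both limits:
- Q8+Q10+Q1: time 18, effort 19, value 107
- Q8+Q10+Q9+Q5: time 24, effort 19, value 87
- Q10+Q9+Q1+Q5: time 15, effort 13, value 85
Best: 107 marks.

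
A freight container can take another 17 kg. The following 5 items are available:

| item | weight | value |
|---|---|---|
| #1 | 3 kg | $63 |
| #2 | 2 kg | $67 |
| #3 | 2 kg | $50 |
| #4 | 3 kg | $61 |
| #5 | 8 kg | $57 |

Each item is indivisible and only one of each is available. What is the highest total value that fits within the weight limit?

Check high-value combinations within 17 kg:
- #1+#2+#4+#5: weight 3+2+3+8=16, value 63+67+61+57=248
- #1+#2+#3+#4: weight 3+2+2+3=10, value 63+67+50+61=241
- #1+#2+#3+#5: weight 3+2+2+8=15, value 63+67+50+57=237
- #2+#3+#4+#5: weight 2+2+3+8=15, value 67+50+61+57=235
- #1+#3+#4+#5: weight 3+2+3+8=16, value 63+50+61+57=231
Best: $248.

$248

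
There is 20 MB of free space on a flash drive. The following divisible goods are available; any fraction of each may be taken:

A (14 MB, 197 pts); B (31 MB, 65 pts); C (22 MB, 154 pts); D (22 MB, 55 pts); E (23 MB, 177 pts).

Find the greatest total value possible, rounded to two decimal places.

243.17

Take in order of value per unit:
- A (197/14 per unit): all 14 → value 197, running total 197.00
- E (177/23 per unit): 6 of 23 → value 6×177/23 = 46.1739, running total 243.17
Total 243.17.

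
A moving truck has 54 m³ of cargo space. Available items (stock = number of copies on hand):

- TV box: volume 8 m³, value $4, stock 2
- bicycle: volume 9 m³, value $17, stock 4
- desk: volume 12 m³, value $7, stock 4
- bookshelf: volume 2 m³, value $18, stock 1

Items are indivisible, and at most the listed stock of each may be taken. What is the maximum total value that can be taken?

Best selections within volume 54 and stock limits:
- 2×TV box + 4×bicycle + 1×bookshelf: volume 54, value 94
- 4×bicycle + 1×desk + 1×bookshelf: volume 50, value 93
- 1×TV box + 4×bicycle + 1×bookshelf: volume 46, value 90
Best: $94.

$94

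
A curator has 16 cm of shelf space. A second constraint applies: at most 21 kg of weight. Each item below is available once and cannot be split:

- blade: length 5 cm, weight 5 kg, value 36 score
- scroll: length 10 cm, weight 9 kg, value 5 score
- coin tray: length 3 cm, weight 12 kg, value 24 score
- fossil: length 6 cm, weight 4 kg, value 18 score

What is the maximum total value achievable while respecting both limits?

Feasible sets respecting both limits:
- blade+coin tray+fossil: length 14, weight 21, value 78
- blade+coin tray: length 8, weight 17, value 60
- blade+fossil: length 11, weight 9, value 54
Best: 78 score.

78 score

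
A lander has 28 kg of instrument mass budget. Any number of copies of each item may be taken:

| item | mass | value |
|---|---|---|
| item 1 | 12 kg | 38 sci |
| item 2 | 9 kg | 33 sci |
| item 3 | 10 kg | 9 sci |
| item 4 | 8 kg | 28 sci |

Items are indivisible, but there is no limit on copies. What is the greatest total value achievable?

Best value-per-unit is item 2 at 33/9, and filling with it alone uses mass 3×9=27. No mix of the others beats 3×33 = 99.

99 sci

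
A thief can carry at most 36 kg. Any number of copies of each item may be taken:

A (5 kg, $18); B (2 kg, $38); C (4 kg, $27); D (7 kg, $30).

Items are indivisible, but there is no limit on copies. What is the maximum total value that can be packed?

$684

Best value-per-unit is B at 38/2, and filling with it alone uses weight 18×2=36. No mix of the others beats 18×38 = 684.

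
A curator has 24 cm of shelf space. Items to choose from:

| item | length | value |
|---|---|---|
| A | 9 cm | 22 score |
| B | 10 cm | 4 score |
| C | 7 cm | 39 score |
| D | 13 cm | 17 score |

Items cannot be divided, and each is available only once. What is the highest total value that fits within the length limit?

Check high-value combinations within 24 cm:
- A+C: length 9+7=16, value 22+39=61
- C+D: length 7+13=20, value 39+17=56
- B+C: length 10+7=17, value 4+39=43
- C: length 7, value 39
Best: 61 score.

61 score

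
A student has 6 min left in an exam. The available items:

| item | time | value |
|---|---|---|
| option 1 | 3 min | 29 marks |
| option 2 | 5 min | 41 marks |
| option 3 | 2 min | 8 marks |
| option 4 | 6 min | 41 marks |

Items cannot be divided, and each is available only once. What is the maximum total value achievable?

Check high-value combinations within 6 min:
- option 2: time 5, value 41
- option 4: time 6, value 41
- option 1+option 3: time 3+2=5, value 29+8=37
- option 1: time 3, value 29
Best: 41 marks.

41 marks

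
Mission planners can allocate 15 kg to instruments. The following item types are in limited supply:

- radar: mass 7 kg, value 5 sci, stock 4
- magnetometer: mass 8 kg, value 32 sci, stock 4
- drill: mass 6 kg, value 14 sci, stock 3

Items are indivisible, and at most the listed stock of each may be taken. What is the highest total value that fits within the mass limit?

Top feasible selections:
- 1×magnetometer + 1×drill: mass 14, value 46
- 1×radar + 1×magnetometer: mass 15, value 37
- 1×magnetometer: mass 8, value 32
- 2×drill: mass 12, value 28
Best: 46 sci.

46 sci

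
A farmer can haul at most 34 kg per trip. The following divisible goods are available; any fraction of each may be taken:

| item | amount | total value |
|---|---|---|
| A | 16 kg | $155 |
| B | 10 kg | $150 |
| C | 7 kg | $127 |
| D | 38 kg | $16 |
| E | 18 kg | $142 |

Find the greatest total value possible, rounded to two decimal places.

439.89

Take in order of value per unit:
- C (127/7 per unit): all 7 → value 127, running total 127.00
- B (150/10 per unit): all 10 → value 150, running total 277.00
- A (155/16 per unit): all 16 → value 155, running total 432.00
- E (142/18 per unit): 1 of 18 → value 1×142/18 = 7.8889, running total 439.89
Total 439.89.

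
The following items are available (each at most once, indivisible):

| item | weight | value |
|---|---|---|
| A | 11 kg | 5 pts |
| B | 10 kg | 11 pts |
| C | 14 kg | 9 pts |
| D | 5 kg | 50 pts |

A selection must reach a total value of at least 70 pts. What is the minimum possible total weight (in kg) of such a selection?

29

Subsets with value ≥ 70, sorted by total weight:
- B+C+D: weight 29, value 70
- A+B+C+D: weight 40, value 75
Minimum weight: 29 kg.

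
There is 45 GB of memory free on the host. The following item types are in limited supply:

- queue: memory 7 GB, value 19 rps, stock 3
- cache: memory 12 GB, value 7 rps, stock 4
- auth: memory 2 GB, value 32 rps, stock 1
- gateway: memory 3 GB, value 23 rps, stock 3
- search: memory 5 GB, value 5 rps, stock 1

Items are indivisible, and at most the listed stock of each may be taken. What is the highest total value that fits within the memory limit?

Top feasible selections:
- 3×queue + 1×cache + 1×auth + 3×gateway: memory 44, value 165
- 3×queue + 1×auth + 3×gateway + 1×search: memory 37, value 163
Best: 165 rps.

165 rps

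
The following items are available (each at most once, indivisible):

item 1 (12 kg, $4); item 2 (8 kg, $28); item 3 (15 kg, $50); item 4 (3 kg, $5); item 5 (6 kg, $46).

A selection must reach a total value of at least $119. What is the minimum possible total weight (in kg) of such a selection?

Subsets with value ≥ 119, sorted by total weight:
- item 2+item 3+item 5: weight 29, value 124
- item 2+item 3+item 4+item 5: weight 32, value 129
- item 1+item 2+item 3+item 5: weight 41, value 128
- item 1+item 2+item 3+item 4+item 5: weight 44, value 133
Minimum weight: 29 kg.

29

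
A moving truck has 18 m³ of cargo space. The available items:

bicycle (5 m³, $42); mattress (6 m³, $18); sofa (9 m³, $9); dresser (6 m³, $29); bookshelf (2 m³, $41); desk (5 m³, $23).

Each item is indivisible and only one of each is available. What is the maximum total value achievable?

Check high-value combinations within 18 m³:
- bicycle+dresser+bookshelf+desk: volume 5+6+2+5=18, value 42+29+41+23=135
- bicycle+mattress+bookshelf+desk: volume 5+6+2+5=18, value 42+18+41+23=124
- bicycle+dresser+bookshelf: volume 5+6+2=13, value 42+29+41=112
Best: $135.

$135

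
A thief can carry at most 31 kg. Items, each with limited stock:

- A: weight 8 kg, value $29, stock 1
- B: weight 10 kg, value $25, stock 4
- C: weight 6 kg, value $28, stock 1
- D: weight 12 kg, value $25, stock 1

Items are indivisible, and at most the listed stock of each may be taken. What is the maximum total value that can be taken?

$82

Top feasible selections:
- 1×A + 1×B + 1×C: weight 24, value 82
- 1×A + 1×C + 1×D: weight 26, value 82
- 1×A + 2×B: weight 28, value 79
Best: $82.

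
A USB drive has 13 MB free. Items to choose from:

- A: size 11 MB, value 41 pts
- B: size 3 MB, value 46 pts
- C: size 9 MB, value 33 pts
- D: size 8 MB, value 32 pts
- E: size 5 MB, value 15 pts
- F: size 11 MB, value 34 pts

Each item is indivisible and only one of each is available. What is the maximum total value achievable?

79 pts

Check high-value combinations within 13 MB:
- B+C: size 3+9=12, value 46+33=79
- B+D: size 3+8=11, value 46+32=78
- B+E: size 3+5=8, value 46+15=61
Best: 79 pts.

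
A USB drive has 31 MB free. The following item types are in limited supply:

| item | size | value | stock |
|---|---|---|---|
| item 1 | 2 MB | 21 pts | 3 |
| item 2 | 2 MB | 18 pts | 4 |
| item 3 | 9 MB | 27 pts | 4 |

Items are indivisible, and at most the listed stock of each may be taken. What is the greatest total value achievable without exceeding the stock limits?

171 pts

Top feasible selections:
- 3×item 1 + 3×item 2 + 2×item 3: size 30, value 171
- 2×item 1 + 4×item 2 + 2×item 3: size 30, value 168
Best: 171 pts.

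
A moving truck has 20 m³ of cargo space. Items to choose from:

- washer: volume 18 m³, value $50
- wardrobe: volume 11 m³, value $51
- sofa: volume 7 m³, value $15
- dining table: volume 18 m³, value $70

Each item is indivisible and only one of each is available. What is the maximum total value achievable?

$70

Check high-value combinations within 20 m³:
- dining table: volume 18, value 70
- wardrobe+sofa: volume 11+7=18, value 51+15=66
- wardrobe: volume 11, value 51
Best: $70.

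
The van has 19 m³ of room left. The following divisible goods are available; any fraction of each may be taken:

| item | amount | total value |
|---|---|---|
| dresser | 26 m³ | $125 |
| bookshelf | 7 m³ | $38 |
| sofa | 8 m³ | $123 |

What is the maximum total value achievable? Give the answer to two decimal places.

180.23

Take in order of value per unit:
- sofa (123/8 per unit): all 8 → value 123, running total 123.00
- bookshelf (38/7 per unit): all 7 → value 38, running total 161.00
- dresser (125/26 per unit): 4 of 26 → value 4×125/26 = 19.2308, running total 180.23
Total 180.23.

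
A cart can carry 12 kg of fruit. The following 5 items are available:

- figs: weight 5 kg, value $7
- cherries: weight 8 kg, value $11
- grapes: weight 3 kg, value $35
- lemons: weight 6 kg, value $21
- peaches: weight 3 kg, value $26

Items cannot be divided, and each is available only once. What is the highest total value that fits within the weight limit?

$82

Check high-value combinations within 12 kg:
- grapes+lemons+peaches: weight 3+6+3=12, value 35+21+26=82
- figs+grapes+peaches: weight 5+3+3=11, value 7+35+26=68
- grapes+peaches: weight 3+3=6, value 35+26=61
- grapes+lemons: weight 3+6=9, value 35+21=56
Best: $82.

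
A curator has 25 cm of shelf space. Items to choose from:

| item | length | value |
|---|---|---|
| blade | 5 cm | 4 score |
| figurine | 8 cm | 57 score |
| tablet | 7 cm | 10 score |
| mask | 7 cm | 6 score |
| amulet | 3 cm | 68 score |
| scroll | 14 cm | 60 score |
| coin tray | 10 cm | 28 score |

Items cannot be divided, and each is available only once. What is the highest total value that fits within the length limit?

Check high-value combinations within 25 cm:
- figurine+amulet+scroll: length 8+3+14=25, value 57+68+60=185
- figurine+amulet+coin tray: length 8+3+10=21, value 57+68+28=153
- figurine+tablet+mask+amulet: length 8+7+7+3=25, value 57+10+6+68=141
- blade+figurine+tablet+amulet: length 5+8+7+3=23, value 4+57+10+68=139
Best: 185 score.

185 score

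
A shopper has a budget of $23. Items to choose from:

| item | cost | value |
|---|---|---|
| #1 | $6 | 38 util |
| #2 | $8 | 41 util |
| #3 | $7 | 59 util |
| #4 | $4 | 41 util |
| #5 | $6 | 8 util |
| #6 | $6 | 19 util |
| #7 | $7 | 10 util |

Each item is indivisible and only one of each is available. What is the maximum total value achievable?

This is a 0/1 knapsack; check combinations near the capacity.
- #1+#3+#4+#6: cost 6+7+4+6=23, value 38+59+41+19=157
- #1+#3+#4+#5: cost 6+7+4+6=23, value 38+59+41+8=146
- #2+#3+#4: cost 8+7+4=19, value 41+59+41=141
Best: 157 util.

157 util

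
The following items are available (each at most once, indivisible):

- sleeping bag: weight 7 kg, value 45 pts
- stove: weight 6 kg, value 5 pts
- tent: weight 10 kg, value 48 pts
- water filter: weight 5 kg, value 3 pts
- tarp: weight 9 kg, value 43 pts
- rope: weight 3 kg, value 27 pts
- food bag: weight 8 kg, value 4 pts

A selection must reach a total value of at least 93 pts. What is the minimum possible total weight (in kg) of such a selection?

17

Subsets with value ≥ 93, sorted by total weight:
- sleeping bag+tent: weight 17, value 93
- sleeping bag+tarp+rope: weight 19, value 115
- sleeping bag+tent+rope: weight 20, value 120
Minimum weight: 17 kg.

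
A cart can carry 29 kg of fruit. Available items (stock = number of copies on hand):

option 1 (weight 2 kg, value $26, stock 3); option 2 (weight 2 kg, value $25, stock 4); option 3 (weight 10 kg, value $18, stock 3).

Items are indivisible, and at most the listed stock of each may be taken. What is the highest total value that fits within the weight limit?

$196

Top feasible selections:
- 3×option 1 + 4×option 2 + 1×option 3: weight 24, value 196
- 3×option 1 + 4×option 2: weight 14, value 178
- 3×option 1 + 3×option 2 + 1×option 3: weight 22, value 171
- 2×option 1 + 4×option 2 + 1×option 3: weight 22, value 170
Best: $196.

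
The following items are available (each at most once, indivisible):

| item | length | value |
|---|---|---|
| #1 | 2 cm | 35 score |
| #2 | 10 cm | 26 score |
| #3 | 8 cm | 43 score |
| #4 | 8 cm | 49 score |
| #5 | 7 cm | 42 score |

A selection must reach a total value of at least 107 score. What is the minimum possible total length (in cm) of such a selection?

Subsets with value ≥ 107, sorted by total length:
- #1+#4+#5: length 17, value 126
- #1+#3+#5: length 17, value 120
- #1+#3+#4: length 18, value 127
- #1+#2+#4: length 20, value 110
Minimum length: 17 cm.

17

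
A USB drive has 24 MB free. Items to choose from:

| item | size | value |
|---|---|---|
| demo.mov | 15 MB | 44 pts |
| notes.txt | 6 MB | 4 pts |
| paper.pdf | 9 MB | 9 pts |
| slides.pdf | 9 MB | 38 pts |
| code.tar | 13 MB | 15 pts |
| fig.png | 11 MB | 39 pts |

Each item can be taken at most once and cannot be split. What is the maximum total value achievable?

Check high-value combinations within 24 MB:
- demo.mov+slides.pdf: size 15+9=24, value 44+38=82
- slides.pdf+fig.png: size 9+11=20, value 38+39=77
- code.tar+fig.png: size 13+11=24, value 15+39=54
- slides.pdf+code.tar: size 9+13=22, value 38+15=53
- demo.mov+paper.pdf: size 15+9=24, value 44+9=53
Best: 82 pts.

82 pts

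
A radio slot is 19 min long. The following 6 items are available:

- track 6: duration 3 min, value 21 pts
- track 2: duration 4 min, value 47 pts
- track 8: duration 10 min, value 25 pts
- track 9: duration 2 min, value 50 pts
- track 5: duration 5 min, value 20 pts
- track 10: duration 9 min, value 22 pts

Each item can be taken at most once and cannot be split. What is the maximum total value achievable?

143 pts

Check high-value combinations within 19 min:
- track 6+track 2+track 8+track 9: duration 3+4+10+2=19, value 21+47+25+50=143
- track 6+track 2+track 9+track 10: duration 3+4+2+9=18, value 21+47+50+22=140
- track 6+track 2+track 9+track 5: duration 3+4+2+5=14, value 21+47+50+20=138
Best: 143 pts.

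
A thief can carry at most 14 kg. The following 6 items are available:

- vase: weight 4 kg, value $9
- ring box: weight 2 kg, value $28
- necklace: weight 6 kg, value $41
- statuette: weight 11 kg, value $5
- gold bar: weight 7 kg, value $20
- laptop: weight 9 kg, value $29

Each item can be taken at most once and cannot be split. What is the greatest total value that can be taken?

$78

Check high-value combinations within 14 kg:
- vase+ring box+necklace: weight 4+2+6=12, value 9+28+41=78
- ring box+necklace: weight 2+6=8, value 28+41=69
- necklace+gold bar: weight 6+7=13, value 41+20=61
Best: $78.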